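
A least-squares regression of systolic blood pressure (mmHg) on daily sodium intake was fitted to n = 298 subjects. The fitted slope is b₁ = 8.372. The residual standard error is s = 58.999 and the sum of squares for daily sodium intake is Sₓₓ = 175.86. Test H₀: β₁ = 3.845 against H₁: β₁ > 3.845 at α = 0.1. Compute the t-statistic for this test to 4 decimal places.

SE(b₁) = s/√Sₓₓ = 58.999/√175.86 = 4.44899.
t = (8.372 − 3.845) / 4.44899 = 1.0175.
df = n − 2 = 296.
One-sided p ≈ 0.1549, which is ≥ 0.1, so fail to reject H₀.
The data do not give significant evidence that the true slope on daily sodium intake exceeds 3.845 mmHg per unit.

t = 1.0175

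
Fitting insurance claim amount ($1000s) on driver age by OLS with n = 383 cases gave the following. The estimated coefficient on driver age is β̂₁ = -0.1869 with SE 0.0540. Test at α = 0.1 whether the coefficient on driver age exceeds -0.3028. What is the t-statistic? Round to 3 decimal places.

t = 2.146

H₀: β₁ = -0.3028 vs H₁: β₁ > -0.3028.
t = (β̂₁ − β₁⁰)/SE = (-0.1869 − (-0.3028)) / 0.0540 = 2.146.
df = n − 2 = 383 − 2 = 381.
One-sided p ≈ 0.0162, which is < 0.1, so reject H₀.
There is evidence that the true slope on driver age exceeds -0.3028 $1000s per unit.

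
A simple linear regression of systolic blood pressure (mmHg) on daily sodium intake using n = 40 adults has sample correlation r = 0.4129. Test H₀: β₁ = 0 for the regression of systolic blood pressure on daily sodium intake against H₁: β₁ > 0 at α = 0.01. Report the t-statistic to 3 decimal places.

t = r·√(n − 2)/√(1 − r²) = 0.4129·√38/√0.829514 = 2.795.
df = n − 2 = 38.
One-sided p ≈ 0.0040, which is < 0.01, so reject H₀.
There is evidence of a linear association between daily sodium intake and systolic blood pressure.

t = 2.795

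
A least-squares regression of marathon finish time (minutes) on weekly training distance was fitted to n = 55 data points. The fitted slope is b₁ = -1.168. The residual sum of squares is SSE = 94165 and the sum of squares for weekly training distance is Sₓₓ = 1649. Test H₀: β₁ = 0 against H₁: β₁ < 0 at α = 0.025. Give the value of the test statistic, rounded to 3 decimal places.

MSE = SSE/(n − 2) = 94165/53 = 1776.7.
SE(b₁) = √(MSE/Sₓₓ) = √(1776.7/1649) = 1.038.
t = -1.168 / 1.038 = -1.125.
df = n − 2 = 53.
One-sided p ≈ 0.1328, which is ≥ 0.025, so fail to reject H₀.
The data do not give significant evidence that the true slope on weekly training distance is negative.

t = -1.125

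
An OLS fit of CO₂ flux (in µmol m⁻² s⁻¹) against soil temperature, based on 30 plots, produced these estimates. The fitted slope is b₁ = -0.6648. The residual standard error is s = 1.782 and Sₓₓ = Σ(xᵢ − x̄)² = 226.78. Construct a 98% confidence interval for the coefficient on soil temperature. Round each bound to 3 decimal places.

(-0.957, -0.373)

SE(b₁) = s/√Sₓₓ = 1.782/√226.78 = 0.118333.
df = n − 2 = 28.
t* = t_{0.01, 28} = 2.46714.
Margin = t* × SE = 2.46714 × 0.118333 = 0.29194.
CI: -0.6648 ± 0.29194 → (-0.957, -0.373).
With 98% confidence, each one-unit increase in soil temperature is associated with a change of between -0.957 and -0.373 µmol m⁻² s⁻¹ in CO₂ flux.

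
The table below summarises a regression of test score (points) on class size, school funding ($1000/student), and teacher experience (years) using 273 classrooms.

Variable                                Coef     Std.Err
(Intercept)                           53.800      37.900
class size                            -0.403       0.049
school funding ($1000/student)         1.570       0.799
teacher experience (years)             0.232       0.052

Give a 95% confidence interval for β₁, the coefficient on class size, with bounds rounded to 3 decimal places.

Read off: b = -0.403, SE = 0.049 for class size.
df = n − k − 1 = 273 − 3 − 1 = 269.
t* = t_{0.025, 269} = 1.968822.
Margin = t* × SE = 1.968822 × 0.049 = 0.09647.
CI: -0.403 ± 0.09647 → (-0.499, -0.307).

(-0.499, -0.307)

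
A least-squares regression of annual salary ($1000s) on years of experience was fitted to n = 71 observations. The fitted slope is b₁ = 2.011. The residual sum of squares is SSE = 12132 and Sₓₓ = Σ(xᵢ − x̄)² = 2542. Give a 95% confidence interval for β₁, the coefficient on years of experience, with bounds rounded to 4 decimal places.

(1.4863, 2.5357)

MSE = SSE/(n − 2) = 12132/69 = 175.826.
SE(b₁) = √(MSE/Sₓₓ) = √(175.826/2542) = 0.262999.
df = n − 2 = 69.
t* = t_{0.025, 69} = 1.994945.
Margin = t* × SE = 1.994945 × 0.262999 = 0.524668.
CI: 2.011 ± 0.524668 → (1.4863, 2.5357).
With 95% confidence, each one-unit increase in years of experience is associated with a change of between 1.4863 and 2.5357 $1000s in annual salary.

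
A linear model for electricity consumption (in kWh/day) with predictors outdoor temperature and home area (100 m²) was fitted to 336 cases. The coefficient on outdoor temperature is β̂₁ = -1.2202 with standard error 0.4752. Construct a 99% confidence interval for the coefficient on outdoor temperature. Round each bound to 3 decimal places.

(-2.451, 0.011)

df = n − k − 1 = 336 − 2 − 1 = 333.
t* = t_{0.005, 333} = 2.590674.
Margin = t* × SE = 2.590674 × 0.4752 = 1.23109.
CI: -1.2202 ± 1.23109 → (-2.451, 0.011).
With 99% confidence, each one-unit increase in outdoor temperature is associated with a change of between -2.451 and 0.011 kWh/day in electricity consumption, holding the other predictors fixed.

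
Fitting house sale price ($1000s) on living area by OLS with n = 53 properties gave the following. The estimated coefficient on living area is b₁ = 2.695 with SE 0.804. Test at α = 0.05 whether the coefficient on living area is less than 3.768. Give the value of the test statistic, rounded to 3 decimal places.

H₀: β₁ = 3.768 vs H₁: β₁ < 3.768.
t = (b₁ − β₁⁰)/SE = (2.695 − 3.768) / 0.804 = -1.335.
df = n − 2 = 53 − 2 = 51.
One-sided p ≈ 0.0940, which is ≥ 0.05, so fail to reject H₀.
The data do not give significant evidence that the true slope on living area is below 3.768 $1000s per unit.

t = -1.335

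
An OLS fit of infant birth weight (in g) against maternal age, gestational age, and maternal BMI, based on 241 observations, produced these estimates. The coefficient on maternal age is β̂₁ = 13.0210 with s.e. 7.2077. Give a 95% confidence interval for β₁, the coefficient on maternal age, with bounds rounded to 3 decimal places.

(-1.178, 27.220)

df = n − k − 1 = 241 − 3 − 1 = 237.
t* = t_{0.025, 237} = 1.970024.
Margin = t* × SE = 1.970024 × 7.2077 = 14.19934.
CI: 13.0210 ± 14.19934 → (-1.178, 27.220).
With 95% confidence, each one-unit increase in maternal age is associated with a change of between -1.178 and 27.220 g in infant birth weight, holding the other predictors fixed.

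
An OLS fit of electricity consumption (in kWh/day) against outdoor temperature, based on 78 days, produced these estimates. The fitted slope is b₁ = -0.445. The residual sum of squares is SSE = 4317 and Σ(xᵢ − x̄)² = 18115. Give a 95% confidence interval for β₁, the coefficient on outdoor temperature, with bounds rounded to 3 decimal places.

MSE = SSE/(n − 2) = 4317/76 = 56.8026.
SE(b₁) = √(MSE/Sₓₓ) = √(56.8026/18115) = 0.055997.
df = n − 2 = 76.
t* = t_{0.025, 76} = 1.991673.
Margin = t* × SE = 1.991673 × 0.055997 = 0.11153.
CI: -0.445 ± 0.11153 → (-0.557, -0.333).
With 95% confidence, each one-unit increase in outdoor temperature is associated with a change of between -0.557 and -0.333 kWh/day in electricity consumption.

(-0.557, -0.333)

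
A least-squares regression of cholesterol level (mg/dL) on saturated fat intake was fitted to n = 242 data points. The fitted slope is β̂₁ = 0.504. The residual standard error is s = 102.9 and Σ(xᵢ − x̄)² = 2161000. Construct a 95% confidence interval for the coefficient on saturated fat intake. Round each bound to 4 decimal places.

SE(β̂₁) = s/√Sₓₓ = 102.9/√2161000 = 0.0699984.
df = n − 2 = 240.
t* = t_{0.025, 240} = 1.969898.
Margin = t* × SE = 1.969898 × 0.0699984 = 0.137890.
CI: 0.504 ± 0.137890 → (0.3661, 0.6419).
With 95% confidence, each one-unit increase in saturated fat intake is associated with a change of between 0.3661 and 0.6419 mg/dL in cholesterol level.

(0.3661, 0.6419)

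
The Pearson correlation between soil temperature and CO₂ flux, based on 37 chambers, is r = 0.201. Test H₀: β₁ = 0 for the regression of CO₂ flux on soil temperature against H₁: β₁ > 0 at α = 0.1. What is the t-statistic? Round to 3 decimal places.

t = r·√(n − 2)/√(1 − r²) = 0.201·√35/√0.959599 = 1.214.
df = n − 2 = 35.
One-sided p ≈ 0.1165, which is ≥ 0.1, so fail to reject H₀.
The data do not give significant evidence of a linear association between soil temperature and CO₂ flux.

t = 1.214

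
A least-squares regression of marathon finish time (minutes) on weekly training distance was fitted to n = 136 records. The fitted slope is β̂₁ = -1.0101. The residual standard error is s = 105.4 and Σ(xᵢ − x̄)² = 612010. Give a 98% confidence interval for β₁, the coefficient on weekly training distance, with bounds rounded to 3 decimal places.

SE(β̂₁) = s/√Sₓₓ = 105.4/√612010 = 0.134729.
df = n − 2 = 134.
t* = t_{0.01, 134} = 2.354498.
Margin = t* × SE = 2.354498 × 0.134729 = 0.31722.
CI: -1.0101 ± 0.31722 → (-1.327, -0.693).
With 98% confidence, each one-unit increase in weekly training distance is associated with a change of between -1.327 and -0.693 minutes in marathon finish time.

(-1.327, -0.693)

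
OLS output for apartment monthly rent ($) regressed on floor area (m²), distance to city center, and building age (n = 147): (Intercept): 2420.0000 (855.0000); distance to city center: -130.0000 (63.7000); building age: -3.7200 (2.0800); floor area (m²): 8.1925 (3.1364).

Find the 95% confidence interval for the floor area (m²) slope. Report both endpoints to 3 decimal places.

(1.993, 14.392)

Read off: b = 8.1925, SE = 3.1364 for floor area (m²).
df = n − k − 1 = 147 − 3 − 1 = 143.
t* = t_{0.025, 143} = 1.976692.
Margin = t* × SE = 1.976692 × 3.1364 = 6.19970.
CI: 8.1925 ± 6.19970 → (1.993, 14.392).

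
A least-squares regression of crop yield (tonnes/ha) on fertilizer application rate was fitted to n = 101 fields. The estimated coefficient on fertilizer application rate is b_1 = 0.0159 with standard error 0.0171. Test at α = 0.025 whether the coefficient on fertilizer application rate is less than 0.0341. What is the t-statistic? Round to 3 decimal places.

H₀: β₁ = 0.0341 vs H₁: β₁ < 0.0341.
t = (b_1 − β₁⁰)/SE = (0.0159 − 0.0341) / 0.0171 = -1.064.
df = n − 2 = 101 − 2 = 99.
One-sided p ≈ 0.1449, which is ≥ 0.025, so fail to reject H₀.
The data do not give significant evidence that the true slope on fertilizer application rate is below 0.0341 tonnes/ha per unit.

t = -1.064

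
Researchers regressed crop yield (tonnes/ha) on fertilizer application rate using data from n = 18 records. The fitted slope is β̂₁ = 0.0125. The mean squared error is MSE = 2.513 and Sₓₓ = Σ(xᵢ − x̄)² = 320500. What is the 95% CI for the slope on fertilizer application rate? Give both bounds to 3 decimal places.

SE(β̂₁) = √(MSE/Sₓₓ) = √(2.513/320500) = 0.00280016.
df = n − 2 = 16.
t* = t_{0.025, 16} = 2.119905.
Margin = t* × SE = 2.119905 × 0.00280016 = 0.00594.
CI: 0.0125 ± 0.00594 → (0.007, 0.018).
With 95% confidence, each one-unit increase in fertilizer application rate is associated with a change of between 0.007 and 0.018 tonnes/ha in crop yield.

(0.007, 0.018)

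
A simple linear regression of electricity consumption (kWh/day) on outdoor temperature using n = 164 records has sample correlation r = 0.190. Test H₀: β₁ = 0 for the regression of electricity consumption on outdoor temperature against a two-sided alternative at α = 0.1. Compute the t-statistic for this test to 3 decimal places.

t = r·√(n − 2)/√(1 − r²) = 0.190·√162/√0.9639 = 2.463.
df = n − 2 = 162.
Two-sided p ≈ 0.0148, which is < 0.1, so reject H₀.
There is evidence of a linear association between outdoor temperature and electricity consumption.

t = 2.463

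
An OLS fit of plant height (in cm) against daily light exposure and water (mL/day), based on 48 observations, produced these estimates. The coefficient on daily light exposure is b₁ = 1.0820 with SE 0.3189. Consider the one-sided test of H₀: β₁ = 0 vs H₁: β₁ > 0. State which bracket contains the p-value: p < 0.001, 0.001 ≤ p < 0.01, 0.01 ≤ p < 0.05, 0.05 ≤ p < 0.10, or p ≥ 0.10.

t = 1.0820 / 0.3189 = 3.393.
df = n − k − 1 = 48 − 2 − 1 = 45.
One-sided p = P(T_{45} > t) ≈ 0.0007.
So p < 0.001.

p < 0.001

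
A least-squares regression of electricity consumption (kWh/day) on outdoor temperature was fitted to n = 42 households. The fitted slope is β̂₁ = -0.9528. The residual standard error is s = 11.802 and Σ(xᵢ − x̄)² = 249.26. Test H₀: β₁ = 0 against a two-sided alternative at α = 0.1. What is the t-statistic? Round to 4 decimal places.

t = -1.2746

SE(β̂₁) = s/√Sₓₓ = 11.802/√249.26 = 0.747531.
t = -0.9528 / 0.747531 = -1.2746.
df = n − 2 = 40.
Two-sided p ≈ 0.2098, which is ≥ 0.1, so fail to reject H₀.
The data do not give significant evidence of an association between outdoor temperature and electricity consumption.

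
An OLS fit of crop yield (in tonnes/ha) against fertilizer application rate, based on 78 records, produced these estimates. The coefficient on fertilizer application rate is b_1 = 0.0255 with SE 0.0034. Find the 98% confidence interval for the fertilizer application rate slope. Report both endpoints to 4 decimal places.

(0.0174, 0.0336)

df = n − 2 = 78 − 2 = 76.
t* = t_{0.01, 76} = 2.37642.
Margin = t* × SE = 2.37642 × 0.0034 = 0.008080.
CI: 0.0255 ± 0.008080 → (0.0174, 0.0336).
With 98% confidence, each one-unit increase in fertilizer application rate is associated with a change of between 0.0174 and 0.0336 tonnes/ha in crop yield.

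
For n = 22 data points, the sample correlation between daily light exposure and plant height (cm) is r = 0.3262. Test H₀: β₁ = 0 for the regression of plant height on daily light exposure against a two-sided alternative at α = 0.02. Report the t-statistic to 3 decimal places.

t = r·√(n − 2)/√(1 − r²) = 0.3262·√20/√0.893594 = 1.543.
df = n − 2 = 20.
Two-sided p ≈ 0.1385, which is ≥ 0.02, so fail to reject H₀.
The data do not give significant evidence of a linear association between daily light exposure and plant height.

t = 1.543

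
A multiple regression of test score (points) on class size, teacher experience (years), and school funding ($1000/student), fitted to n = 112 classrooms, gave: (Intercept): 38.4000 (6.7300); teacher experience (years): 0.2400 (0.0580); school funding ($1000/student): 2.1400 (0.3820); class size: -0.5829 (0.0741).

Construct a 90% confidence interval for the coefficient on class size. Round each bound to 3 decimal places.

Read off: b = -0.5829, SE = 0.0741 for class size.
df = n − k − 1 = 112 − 3 − 1 = 108.
t* = t_{0.05, 108} = 1.659085.
Margin = t* × SE = 1.659085 × 0.0741 = 0.12294.
CI: -0.5829 ± 0.12294 → (-0.706, -0.460).

(-0.706, -0.460)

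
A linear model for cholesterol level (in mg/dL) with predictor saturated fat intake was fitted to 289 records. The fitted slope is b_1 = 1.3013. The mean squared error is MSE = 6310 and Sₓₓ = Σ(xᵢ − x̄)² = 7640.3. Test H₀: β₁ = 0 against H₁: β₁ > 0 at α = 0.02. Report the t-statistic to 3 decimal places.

t = 1.432

SE(b_1) = √(MSE/Sₓₓ) = √(6310/7640.3) = 0.908781.
t = 1.3013 / 0.908781 = 1.432.
df = n − 2 = 287.
One-sided p ≈ 0.0766, which is ≥ 0.02, so fail to reject H₀.
The data do not give significant evidence that the true slope on saturated fat intake is positive.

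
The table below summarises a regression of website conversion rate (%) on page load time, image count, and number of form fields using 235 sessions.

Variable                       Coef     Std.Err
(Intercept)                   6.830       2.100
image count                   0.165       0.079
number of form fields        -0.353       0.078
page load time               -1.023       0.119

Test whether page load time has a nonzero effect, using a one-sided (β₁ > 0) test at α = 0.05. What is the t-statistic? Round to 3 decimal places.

t = -8.597

Read off: b = -1.023, SE = 0.119 for page load time.
H₀: β₁ = 0 vs H₁: β₁ > 0.
t = -1.023 / 0.119 = -8.597.
df = n − k − 1 = 235 − 3 − 1 = 231.
One-sided p ≈ 1.0000, which is ≥ 0.05, so fail to reject H₀.
The data do not give significant evidence that the true slope on page load time is positive, holding the other predictors fixed.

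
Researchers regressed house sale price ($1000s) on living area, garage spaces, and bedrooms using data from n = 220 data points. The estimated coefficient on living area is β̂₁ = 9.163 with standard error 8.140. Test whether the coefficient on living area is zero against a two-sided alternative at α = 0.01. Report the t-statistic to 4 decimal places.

t = 1.1257

H₀: β₁ = 0 vs H₁: β₁ ≠ 0.
t = (β̂₁ − β₁⁰)/SE = 9.163 / 8.140 = 1.1257.
df = n − k − 1 = 220 − 3 − 1 = 216.
Two-sided p ≈ 0.2616, which is ≥ 0.01, so fail to reject H₀.
The data do not give significant evidence of an association between living area and house sale price, after adjusting for the other predictors.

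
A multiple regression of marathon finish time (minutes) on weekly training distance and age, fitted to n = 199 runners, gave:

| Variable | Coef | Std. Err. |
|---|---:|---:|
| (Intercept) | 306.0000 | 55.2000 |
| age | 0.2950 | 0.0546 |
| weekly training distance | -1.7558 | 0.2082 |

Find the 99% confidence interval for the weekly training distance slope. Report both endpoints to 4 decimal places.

Read off: b = -1.7558, SE = 0.2082 for weekly training distance.
df = n − k − 1 = 199 − 2 − 1 = 196.
t* = t_{0.005, 196} = 2.601145.
Margin = t* × SE = 2.601145 × 0.2082 = 0.541558.
CI: -1.7558 ± 0.541558 → (-2.2974, -1.2142).

(-2.2974, -1.2142)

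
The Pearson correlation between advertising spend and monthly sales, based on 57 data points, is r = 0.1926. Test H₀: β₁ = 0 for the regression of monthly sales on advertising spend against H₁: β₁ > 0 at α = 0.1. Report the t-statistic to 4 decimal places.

t = r·√(n − 2)/√(1 − r²) = 0.1926·√55/√0.962905 = 1.4556.
df = n − 2 = 55.
One-sided p ≈ 0.0756, which is < 0.1, so reject H₀.
There is evidence of a linear association between advertising spend and monthly sales.

t = 1.4556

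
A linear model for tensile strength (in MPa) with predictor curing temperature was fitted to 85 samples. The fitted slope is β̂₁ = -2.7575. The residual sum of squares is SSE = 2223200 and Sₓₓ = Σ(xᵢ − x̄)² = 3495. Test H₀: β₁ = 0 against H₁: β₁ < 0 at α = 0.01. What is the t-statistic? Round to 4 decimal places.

t = -0.9961

MSE = SSE/(n − 2) = 2223200/83 = 26785.5.
SE(β̂₁) = √(MSE/Sₓₓ) = √(26785.5/3495) = 2.76839.
t = -2.7575 / 2.76839 = -0.9961.
df = n − 2 = 83.
One-sided p ≈ 0.1611, which is ≥ 0.01, so fail to reject H₀.
The data do not give significant evidence that the true slope on curing temperature is negative.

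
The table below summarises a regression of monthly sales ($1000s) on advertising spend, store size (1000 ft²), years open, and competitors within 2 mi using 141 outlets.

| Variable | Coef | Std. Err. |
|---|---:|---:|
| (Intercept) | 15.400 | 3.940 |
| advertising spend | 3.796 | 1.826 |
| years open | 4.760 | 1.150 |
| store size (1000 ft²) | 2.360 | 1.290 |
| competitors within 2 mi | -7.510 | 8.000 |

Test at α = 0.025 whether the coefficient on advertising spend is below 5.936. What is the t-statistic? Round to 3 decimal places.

t = -1.172

Read off: b = 3.796, SE = 1.826 for advertising spend.
H₀: β₁ = 5.936 vs H₁: β₁ < 5.936.
t = (3.796 − 5.936) / 1.826 = -1.172.
df = n − k − 1 = 141 − 4 − 1 = 136.
One-sided p ≈ 0.1216, which is ≥ 0.025, so fail to reject H₀.
The data do not give significant evidence that the true slope on advertising spend is below 5.936 $1000s per unit, holding the other predictors fixed.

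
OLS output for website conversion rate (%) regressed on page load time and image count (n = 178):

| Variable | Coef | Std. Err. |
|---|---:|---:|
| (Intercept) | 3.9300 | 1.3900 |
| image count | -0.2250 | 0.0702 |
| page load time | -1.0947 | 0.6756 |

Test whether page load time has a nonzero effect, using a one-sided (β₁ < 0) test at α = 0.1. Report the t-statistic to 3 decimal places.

Read off: b = -1.0947, SE = 0.6756 for page load time.
H₀: β₁ = 0 vs H₁: β₁ < 0.
t = -1.0947 / 0.6756 = -1.620.
df = n − k − 1 = 178 − 2 − 1 = 175.
One-sided p ≈ 0.0535, which is < 0.1, so reject H₀.
There is evidence that the true slope on page load time is negative, holding the other predictors fixed.

t = -1.620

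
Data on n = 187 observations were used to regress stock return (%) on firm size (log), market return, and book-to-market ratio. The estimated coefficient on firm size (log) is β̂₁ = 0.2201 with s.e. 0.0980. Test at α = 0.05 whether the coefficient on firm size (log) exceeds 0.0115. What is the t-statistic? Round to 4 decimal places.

H₀: β₁ = 0.0115 vs H₁: β₁ > 0.0115.
t = (β̂₁ − β₁⁰)/SE = (0.2201 − 0.0115) / 0.0980 = 2.1286.
df = n − k − 1 = 187 − 3 − 1 = 183.
One-sided p ≈ 0.0173, which is < 0.05, so reject H₀.
There is evidence that the true slope on firm size (log) exceeds 0.0115 % per unit, holding the other predictors fixed.

t = 2.1286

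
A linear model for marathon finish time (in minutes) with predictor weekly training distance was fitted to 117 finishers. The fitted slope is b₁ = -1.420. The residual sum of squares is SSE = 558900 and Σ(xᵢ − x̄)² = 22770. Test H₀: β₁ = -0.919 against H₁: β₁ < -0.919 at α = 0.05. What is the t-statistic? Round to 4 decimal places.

t = -1.0844

MSE = SSE/(n − 2) = 558900/115 = 4860.
SE(b₁) = √(MSE/Sₓₓ) = √(4860/22770) = 0.461994.
t = (-1.420 − (-0.919)) / 0.461994 = -1.0844.
df = n − 2 = 115.
One-sided p ≈ 0.1402, which is ≥ 0.05, so fail to reject H₀.
The data do not give significant evidence that the true slope on weekly training distance is below -0.919 minutes per unit.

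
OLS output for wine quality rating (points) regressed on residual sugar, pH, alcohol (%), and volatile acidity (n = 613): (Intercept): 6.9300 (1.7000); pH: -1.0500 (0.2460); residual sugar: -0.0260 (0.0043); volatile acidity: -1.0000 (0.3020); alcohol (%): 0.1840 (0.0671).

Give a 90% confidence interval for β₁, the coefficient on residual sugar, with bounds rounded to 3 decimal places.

Read off: b = -0.0260, SE = 0.0043 for residual sugar.
df = n − k − 1 = 613 − 4 − 1 = 608.
t* = t_{0.05, 608} = 1.647364.
Margin = t* × SE = 1.647364 × 0.0043 = 0.00708.
CI: -0.0260 ± 0.00708 → (-0.033, -0.019).

(-0.033, -0.019)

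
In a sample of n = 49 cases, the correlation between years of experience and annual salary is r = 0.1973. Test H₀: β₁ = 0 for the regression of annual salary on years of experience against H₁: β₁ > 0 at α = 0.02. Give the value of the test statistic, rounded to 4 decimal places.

t = r·√(n − 2)/√(1 − r²) = 0.1973·√47/√0.961073 = 1.3797.
df = n − 2 = 47.
One-sided p ≈ 0.0871, which is ≥ 0.02, so fail to reject H₀.
The data do not give significant evidence of a linear association between years of experience and annual salary.

t = 1.3797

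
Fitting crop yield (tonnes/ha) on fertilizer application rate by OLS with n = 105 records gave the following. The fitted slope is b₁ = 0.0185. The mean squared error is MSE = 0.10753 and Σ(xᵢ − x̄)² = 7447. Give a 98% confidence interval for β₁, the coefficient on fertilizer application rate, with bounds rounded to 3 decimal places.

SE(b₁) = √(MSE/Sₓₓ) = √(0.10753/7447) = 0.00379992.
df = n − 2 = 103.
t* = t_{0.01, 103} = 2.363098.
Margin = t* × SE = 2.363098 × 0.00379992 = 0.00898.
CI: 0.0185 ± 0.00898 → (0.010, 0.027).
With 98% confidence, each one-unit increase in fertilizer application rate is associated with a change of between 0.010 and 0.027 tonnes/ha in crop yield.

(0.010, 0.027)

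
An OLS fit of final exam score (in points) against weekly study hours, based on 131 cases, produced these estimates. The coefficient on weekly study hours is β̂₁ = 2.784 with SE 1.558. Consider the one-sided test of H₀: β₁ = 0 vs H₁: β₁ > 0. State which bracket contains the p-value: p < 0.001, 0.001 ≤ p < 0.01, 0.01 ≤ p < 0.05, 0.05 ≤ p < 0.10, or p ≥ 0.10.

0.01 ≤ p < 0.05

t = 2.784 / 1.558 = 1.787.
df = n − 2 = 131 − 2 = 129.
One-sided p = P(T_{129} > t) ≈ 0.0382.
So 0.01 ≤ p < 0.05.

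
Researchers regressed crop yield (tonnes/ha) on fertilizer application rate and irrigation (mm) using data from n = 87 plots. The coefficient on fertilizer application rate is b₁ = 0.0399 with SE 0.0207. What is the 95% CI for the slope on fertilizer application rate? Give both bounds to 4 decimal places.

(-0.0013, 0.0811)

df = n − k − 1 = 87 − 2 − 1 = 84.
t* = t_{0.025, 84} = 1.98861.
Margin = t* × SE = 1.98861 × 0.0207 = 0.041164.
CI: 0.0399 ± 0.041164 → (-0.0013, 0.0811).
With 95% confidence, each one-unit increase in fertilizer application rate is associated with a change of between -0.0013 and 0.0811 tonnes/ha in crop yield, holding the other predictors fixed.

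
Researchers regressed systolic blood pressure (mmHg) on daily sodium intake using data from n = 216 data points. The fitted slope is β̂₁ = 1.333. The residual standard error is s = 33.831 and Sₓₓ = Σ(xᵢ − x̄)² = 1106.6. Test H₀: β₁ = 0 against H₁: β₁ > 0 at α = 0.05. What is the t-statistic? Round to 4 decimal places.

t = 1.3107

SE(β̂₁) = s/√Sₓₓ = 33.831/√1106.6 = 1.017.
t = 1.333 / 1.017 = 1.3107.
df = n − 2 = 214.
One-sided p ≈ 0.0957, which is ≥ 0.05, so fail to reject H₀.
The data do not give significant evidence that the true slope on daily sodium intake is positive.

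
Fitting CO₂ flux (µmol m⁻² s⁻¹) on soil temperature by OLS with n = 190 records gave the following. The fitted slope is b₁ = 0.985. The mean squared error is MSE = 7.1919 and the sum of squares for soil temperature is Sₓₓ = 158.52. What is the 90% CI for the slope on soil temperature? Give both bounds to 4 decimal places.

SE(b₁) = √(MSE/Sₓₓ) = √(7.1919/158.52) = 0.213.
df = n − 2 = 188.
t* = t_{0.05, 188} = 1.652999.
Margin = t* × SE = 1.652999 × 0.213 = 0.352089.
CI: 0.985 ± 0.352089 → (0.6329, 1.3371).
With 90% confidence, each one-unit increase in soil temperature is associated with a change of between 0.6329 and 1.3371 µmol m⁻² s⁻¹ in CO₂ flux.

(0.6329, 1.3371)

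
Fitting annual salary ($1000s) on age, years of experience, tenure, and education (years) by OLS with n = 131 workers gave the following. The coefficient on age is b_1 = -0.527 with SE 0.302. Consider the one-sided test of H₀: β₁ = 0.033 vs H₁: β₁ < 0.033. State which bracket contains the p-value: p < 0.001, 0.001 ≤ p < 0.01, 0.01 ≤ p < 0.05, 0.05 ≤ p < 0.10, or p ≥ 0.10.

t = (-0.527 − 0.033) / 0.302 = -1.854.
df = n − k − 1 = 131 − 4 − 1 = 126.
One-sided p = P(T_{126} < t) ≈ 0.0330.
So 0.01 ≤ p < 0.05.

0.01 ≤ p < 0.05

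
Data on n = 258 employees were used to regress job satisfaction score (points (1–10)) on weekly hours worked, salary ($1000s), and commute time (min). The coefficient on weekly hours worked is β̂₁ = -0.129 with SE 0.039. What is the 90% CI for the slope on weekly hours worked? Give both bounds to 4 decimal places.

df = n − k − 1 = 258 − 3 − 1 = 254.
t* = t_{0.05, 254} = 1.650875.
Margin = t* × SE = 1.650875 × 0.039 = 0.064384.
CI: -0.129 ± 0.064384 → (-0.1934, -0.0646).
With 90% confidence, each one-unit increase in weekly hours worked is associated with a change of between -0.1934 and -0.0646 points (1–10) in job satisfaction score, holding the other predictors fixed.

(-0.1934, -0.0646)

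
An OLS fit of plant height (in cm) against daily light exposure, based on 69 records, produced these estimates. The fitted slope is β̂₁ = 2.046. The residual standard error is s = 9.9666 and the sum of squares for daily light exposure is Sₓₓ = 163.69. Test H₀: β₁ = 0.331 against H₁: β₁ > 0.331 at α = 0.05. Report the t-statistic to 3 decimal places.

SE(β̂₁) = s/√Sₓₓ = 9.9666/√163.69 = 0.778997.
t = (2.046 − 0.331) / 0.778997 = 2.202.
df = n − 2 = 67.
One-sided p ≈ 0.0156, which is < 0.05, so reject H₀.
There is evidence that the true slope on daily light exposure exceeds 0.331 cm per unit.

t = 2.202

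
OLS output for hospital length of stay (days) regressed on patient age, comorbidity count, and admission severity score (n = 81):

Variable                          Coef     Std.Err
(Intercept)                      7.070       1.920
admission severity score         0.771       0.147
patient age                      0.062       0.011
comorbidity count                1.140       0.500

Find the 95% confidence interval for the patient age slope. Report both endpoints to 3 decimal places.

(0.040, 0.084)

Read off: b = 0.062, SE = 0.011 for patient age.
df = n − k − 1 = 81 − 3 − 1 = 77.
t* = t_{0.025, 77} = 1.991254.
Margin = t* × SE = 1.991254 × 0.011 = 0.02190.
CI: 0.062 ± 0.02190 → (0.040, 0.084).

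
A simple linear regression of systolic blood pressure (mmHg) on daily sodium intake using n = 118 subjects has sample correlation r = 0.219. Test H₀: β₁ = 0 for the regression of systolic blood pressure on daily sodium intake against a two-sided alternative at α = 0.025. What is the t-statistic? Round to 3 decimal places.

t = r·√(n − 2)/√(1 − r²) = 0.219·√116/√0.952039 = 2.417.
df = n − 2 = 116.
Two-sided p ≈ 0.0172, which is < 0.025, so reject H₀.
There is evidence of a linear association between daily sodium intake and systolic blood pressure.

t = 2.417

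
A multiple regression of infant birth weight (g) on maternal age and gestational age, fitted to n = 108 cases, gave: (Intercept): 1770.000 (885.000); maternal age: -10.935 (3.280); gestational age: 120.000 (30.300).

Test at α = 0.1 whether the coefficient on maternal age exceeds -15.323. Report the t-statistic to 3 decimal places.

t = 1.338

Read off: b = -10.935, SE = 3.280 for maternal age.
H₀: β₁ = -15.323 vs H₁: β₁ > -15.323.
t = (-10.935 − (-15.323)) / 3.280 = 1.338.
df = n − k − 1 = 108 − 2 − 1 = 105.
One-sided p ≈ 0.0919, which is < 0.1, so reject H₀.
There is evidence that the true slope on maternal age exceeds -15.323 g per unit, holding the other predictors fixed.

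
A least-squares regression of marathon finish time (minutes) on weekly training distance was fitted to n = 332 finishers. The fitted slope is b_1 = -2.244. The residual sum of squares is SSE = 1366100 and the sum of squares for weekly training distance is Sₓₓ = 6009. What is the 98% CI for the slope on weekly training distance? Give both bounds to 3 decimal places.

(-4.184, -0.304)

MSE = SSE/(n − 2) = 1366100/330 = 4139.7.
SE(b_1) = √(MSE/Sₓₓ) = √(4139.7/6009) = 0.83001.
df = n − 2 = 330.
t* = t_{0.01, 330} = 2.337701.
Margin = t* × SE = 2.337701 × 0.83001 = 1.94031.
CI: -2.244 ± 1.94031 → (-4.184, -0.304).
With 98% confidence, each one-unit increase in weekly training distance is associated with a change of between -4.184 and -0.304 minutes in marathon finish time.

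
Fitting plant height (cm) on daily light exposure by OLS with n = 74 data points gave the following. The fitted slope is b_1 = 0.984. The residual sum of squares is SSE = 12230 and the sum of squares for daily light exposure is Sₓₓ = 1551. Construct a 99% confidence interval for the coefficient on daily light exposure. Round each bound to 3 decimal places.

MSE = SSE/(n − 2) = 12230/72 = 169.861.
SE(b_1) = √(MSE/Sₓₓ) = √(169.861/1551) = 0.330934.
df = n − 2 = 72.
t* = t_{0.005, 72} = 2.645852.
Margin = t* × SE = 2.645852 × 0.330934 = 0.87560.
CI: 0.984 ± 0.87560 → (0.108, 1.860).
With 99% confidence, each one-unit increase in daily light exposure is associated with a change of between 0.108 and 1.860 cm in plant height.

(0.108, 1.860)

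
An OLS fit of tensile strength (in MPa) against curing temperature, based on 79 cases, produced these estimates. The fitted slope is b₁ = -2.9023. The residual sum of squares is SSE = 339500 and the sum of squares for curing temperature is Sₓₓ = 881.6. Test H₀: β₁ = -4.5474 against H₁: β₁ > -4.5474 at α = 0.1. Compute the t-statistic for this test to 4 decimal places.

t = 0.7356

MSE = SSE/(n − 2) = 339500/77 = 4409.09.
SE(b₁) = √(MSE/Sₓₓ) = √(4409.09/881.6) = 2.23634.
t = (-2.9023 − (-4.5474)) / 2.23634 = 0.7356.
df = n − 2 = 77.
One-sided p ≈ 0.2321, which is ≥ 0.1, so fail to reject H₀.
The data do not give significant evidence that the true slope on curing temperature exceeds -4.5474 MPa per unit.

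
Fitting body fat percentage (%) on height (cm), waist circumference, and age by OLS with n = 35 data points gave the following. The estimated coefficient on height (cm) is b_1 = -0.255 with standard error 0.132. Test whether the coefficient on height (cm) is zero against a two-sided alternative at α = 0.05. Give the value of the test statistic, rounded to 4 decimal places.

H₀: β₁ = 0 vs H₁: β₁ ≠ 0.
t = (b_1 − β₁⁰)/SE = -0.255 / 0.132 = -1.9318.
df = n − k − 1 = 35 − 3 − 1 = 31.
Two-sided p ≈ 0.0626, which is ≥ 0.05, so fail to reject H₀.
The data do not give significant evidence of an association between height (cm) and body fat percentage, after adjusting for the other predictors.

t = -1.9318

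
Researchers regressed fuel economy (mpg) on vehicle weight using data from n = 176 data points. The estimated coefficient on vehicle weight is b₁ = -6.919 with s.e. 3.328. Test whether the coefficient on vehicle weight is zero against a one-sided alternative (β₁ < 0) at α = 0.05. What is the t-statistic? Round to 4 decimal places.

t = -2.0790

H₀: β₁ = 0 vs H₁: β₁ < 0.
t = (b₁ − β₁⁰)/SE = -6.919 / 3.328 = -2.0790.
df = n − 2 = 176 − 2 = 174.
One-sided p ≈ 0.0195, which is < 0.05, so reject H₀.
There is evidence that the true slope on vehicle weight is negative.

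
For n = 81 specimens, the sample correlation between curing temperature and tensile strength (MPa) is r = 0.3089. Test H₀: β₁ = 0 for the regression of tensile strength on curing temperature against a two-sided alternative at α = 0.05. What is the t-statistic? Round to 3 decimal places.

t = 2.887

t = r·√(n − 2)/√(1 − r²) = 0.3089·√79/√0.904581 = 2.887.
df = n − 2 = 79.
Two-sided p ≈ 0.0050, which is < 0.05, so reject H₀.
There is evidence of a linear association between curing temperature and tensile strength.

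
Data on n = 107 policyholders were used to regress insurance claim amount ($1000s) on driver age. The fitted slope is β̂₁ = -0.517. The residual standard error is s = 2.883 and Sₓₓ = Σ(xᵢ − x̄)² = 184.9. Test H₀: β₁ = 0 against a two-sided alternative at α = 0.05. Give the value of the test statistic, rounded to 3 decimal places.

SE(β̂₁) = s/√Sₓₓ = 2.883/√184.9 = 0.21202.
t = -0.517 / 0.21202 = -2.438.
df = n − 2 = 105.
Two-sided p ≈ 0.0164, which is < 0.05, so reject H₀.
There is evidence that driver age is associated with insurance claim amount.

t = -2.438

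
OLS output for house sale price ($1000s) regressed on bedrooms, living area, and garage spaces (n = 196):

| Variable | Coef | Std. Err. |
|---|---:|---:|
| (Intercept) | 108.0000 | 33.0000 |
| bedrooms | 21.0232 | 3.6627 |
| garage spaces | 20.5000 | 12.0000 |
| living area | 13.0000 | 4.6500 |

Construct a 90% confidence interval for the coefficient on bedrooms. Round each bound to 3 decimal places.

Read off: b = 21.0232, SE = 3.6627 for bedrooms.
df = n − k − 1 = 196 − 3 − 1 = 192.
t* = t_{0.05, 192} = 1.652829.
Margin = t* × SE = 1.652829 × 3.6627 = 6.05382.
CI: 21.0232 ± 6.05382 → (14.969, 27.077).

(14.969, 27.077)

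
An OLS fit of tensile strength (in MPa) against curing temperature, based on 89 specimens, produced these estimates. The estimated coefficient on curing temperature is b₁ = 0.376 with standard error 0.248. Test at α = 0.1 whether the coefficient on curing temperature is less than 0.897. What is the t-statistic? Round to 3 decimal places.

H₀: β₁ = 0.897 vs H₁: β₁ < 0.897.
t = (b₁ − β₁⁰)/SE = (0.376 − 0.897) / 0.248 = -2.101.
df = n − 2 = 89 − 2 = 87.
One-sided p ≈ 0.0193, which is < 0.1, so reject H₀.
There is evidence that the true slope on curing temperature is below 0.897 MPa per unit.

t = -2.101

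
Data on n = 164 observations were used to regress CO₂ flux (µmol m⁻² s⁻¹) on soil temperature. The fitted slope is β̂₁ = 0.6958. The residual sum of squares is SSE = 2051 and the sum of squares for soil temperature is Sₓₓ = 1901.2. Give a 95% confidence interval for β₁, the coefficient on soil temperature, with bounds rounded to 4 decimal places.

(0.5347, 0.8569)

MSE = SSE/(n − 2) = 2051/162 = 12.6605.
SE(β̂₁) = √(MSE/Sₓₓ) = √(12.6605/1901.2) = 0.081604.
df = n − 2 = 162.
t* = t_{0.025, 162} = 1.974716.
Margin = t* × SE = 1.974716 × 0.081604 = 0.161145.
CI: 0.6958 ± 0.161145 → (0.5347, 0.8569).
With 95% confidence, each one-unit increase in soil temperature is associated with a change of between 0.5347 and 0.8569 µmol m⁻² s⁻¹ in CO₂ flux.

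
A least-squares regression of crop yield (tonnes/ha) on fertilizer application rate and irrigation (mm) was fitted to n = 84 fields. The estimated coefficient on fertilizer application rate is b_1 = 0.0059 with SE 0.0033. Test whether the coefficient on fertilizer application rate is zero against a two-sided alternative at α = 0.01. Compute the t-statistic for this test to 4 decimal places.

H₀: β₁ = 0 vs H₁: β₁ ≠ 0.
t = (b_1 − β₁⁰)/SE = 0.0059 / 0.0033 = 1.7879.
df = n − k − 1 = 84 − 2 − 1 = 81.
Two-sided p ≈ 0.0775, which is ≥ 0.01, so fail to reject H₀.
The data do not give significant evidence of an association between fertilizer application rate and crop yield, after adjusting for the other predictors.

t = 1.7879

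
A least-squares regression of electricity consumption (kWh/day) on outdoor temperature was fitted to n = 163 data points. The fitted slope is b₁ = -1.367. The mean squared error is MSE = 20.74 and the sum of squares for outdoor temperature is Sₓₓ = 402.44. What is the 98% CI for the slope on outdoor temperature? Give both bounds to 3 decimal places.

(-1.900, -0.834)

SE(b₁) = √(MSE/Sₓₓ) = √(20.74/402.44) = 0.227015.
df = n − 2 = 161.
t* = t_{0.01, 161} = 2.349732.
Margin = t* × SE = 2.349732 × 0.227015 = 0.53342.
CI: -1.367 ± 0.53342 → (-1.900, -0.834).
With 98% confidence, each one-unit increase in outdoor temperature is associated with a change of between -1.900 and -0.834 kWh/day in electricity consumption.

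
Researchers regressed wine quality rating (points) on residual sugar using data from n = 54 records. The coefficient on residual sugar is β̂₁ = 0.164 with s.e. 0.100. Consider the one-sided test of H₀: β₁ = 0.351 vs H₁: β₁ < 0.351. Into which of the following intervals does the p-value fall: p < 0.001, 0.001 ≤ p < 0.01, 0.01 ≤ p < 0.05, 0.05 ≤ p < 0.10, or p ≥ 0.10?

t = (0.164 − 0.351) / 0.100 = -1.870.
df = n − 2 = 54 − 2 = 52.
One-sided p = P(T_{52} < t) ≈ 0.0336.
So 0.01 ≤ p < 0.05.

0.01 ≤ p < 0.05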